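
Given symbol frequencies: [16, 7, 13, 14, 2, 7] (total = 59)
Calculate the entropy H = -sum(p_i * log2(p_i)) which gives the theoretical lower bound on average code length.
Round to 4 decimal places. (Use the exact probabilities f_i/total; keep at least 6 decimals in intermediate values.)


Per-symbol terms -p_i * log2(p_i) with p_i = f_i/59:
  p = 16/59 = 0.271186: log2(p) = -1.882643, -p*log2(p) = 0.510547
  p = 7/59 = 0.118644: log2(p) = -3.075288, -p*log2(p) = 0.364865
  p = 13/59 = 0.220339: log2(p) = -2.182203, -p*log2(p) = 0.480824
  p = 14/59 = 0.237288: log2(p) = -2.075288, -p*log2(p) = 0.492441
  p = 2/59 = 0.033898: log2(p) = -4.882643, -p*log2(p) = 0.165513
  p = 7/59 = 0.118644: log2(p) = -3.075288, -p*log2(p) = 0.364865
H = 0.510547 + 0.364865 + 0.480824 + 0.492441 + 0.165513 + 0.364865 = 2.379055

H = 2.3791 bits/symbol


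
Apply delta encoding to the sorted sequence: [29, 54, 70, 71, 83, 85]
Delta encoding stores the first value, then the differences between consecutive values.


First value: 29
Deltas:
  54 - 29 = 25
  70 - 54 = 16
  71 - 70 = 1
  83 - 71 = 12
  85 - 83 = 2


Delta encoded: [29, 25, 16, 1, 12, 2]


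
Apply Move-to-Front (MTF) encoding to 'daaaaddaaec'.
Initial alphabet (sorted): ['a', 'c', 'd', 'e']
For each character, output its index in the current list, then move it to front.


MTF encoding:
'd': index 2 in ['a', 'c', 'd', 'e'] -> ['d', 'a', 'c', 'e']
'a': index 1 in ['d', 'a', 'c', 'e'] -> ['a', 'd', 'c', 'e']
'a': index 0 in ['a', 'd', 'c', 'e'] -> ['a', 'd', 'c', 'e']
'a': index 0 in ['a', 'd', 'c', 'e'] -> ['a', 'd', 'c', 'e']
'a': index 0 in ['a', 'd', 'c', 'e'] -> ['a', 'd', 'c', 'e']
'd': index 1 in ['a', 'd', 'c', 'e'] -> ['d', 'a', 'c', 'e']
'd': index 0 in ['d', 'a', 'c', 'e'] -> ['d', 'a', 'c', 'e']
'a': index 1 in ['d', 'a', 'c', 'e'] -> ['a', 'd', 'c', 'e']
'a': index 0 in ['a', 'd', 'c', 'e'] -> ['a', 'd', 'c', 'e']
'e': index 3 in ['a', 'd', 'c', 'e'] -> ['e', 'a', 'd', 'c']
'c': index 3 in ['e', 'a', 'd', 'c'] -> ['c', 'e', 'a', 'd']


Output: [2, 1, 0, 0, 0, 1, 0, 1, 0, 3, 3]


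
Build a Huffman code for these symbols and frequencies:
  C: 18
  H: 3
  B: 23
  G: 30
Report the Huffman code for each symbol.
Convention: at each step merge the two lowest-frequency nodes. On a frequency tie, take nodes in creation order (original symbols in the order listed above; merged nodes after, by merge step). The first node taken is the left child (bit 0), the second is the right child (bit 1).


Huffman tree construction:
Step 1: Merge H(3) + C(18) = 21
Step 2: Merge (H+C)(21) + B(23) = 44
Step 3: Merge G(30) + ((H+C)+B)(44) = 74
Read each symbol's code off the tree from the root (left child = 0, right child = 1).

Codes:
  C: 101 (length 3)
  H: 100 (length 3)
  B: 11 (length 2)
  G: 0 (length 1)
Average code length: 139/74 = 1.8784 bits/symbol


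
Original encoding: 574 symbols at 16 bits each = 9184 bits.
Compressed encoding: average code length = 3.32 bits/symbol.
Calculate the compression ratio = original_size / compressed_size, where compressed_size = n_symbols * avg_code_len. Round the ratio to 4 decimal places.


original_size = n_symbols * orig_bits = 574 * 16 = 9184 bits
compressed_size = n_symbols * avg_code_len = 574 * 3.32 = 1905.68 bits
ratio = original_size / compressed_size = 9184 / 1905.68 = 4.8193

Compression ratio = 4.8193


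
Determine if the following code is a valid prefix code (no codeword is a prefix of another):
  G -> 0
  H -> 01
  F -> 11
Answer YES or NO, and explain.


Checking each pair (does one codeword prefix another?):
  G='0' vs H='01': prefix -- VIOLATION

NO -- this is NOT a valid prefix code. G (0) is a prefix of H (01).


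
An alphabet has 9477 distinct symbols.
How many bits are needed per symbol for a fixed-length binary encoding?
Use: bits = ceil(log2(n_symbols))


log2(9477) = 13.2102
Bracket: 2^13 = 8192 < 9477 <= 2^14 = 16384
So ceil(log2(9477)) = 14

bits = ceil(log2(9477)) = ceil(13.2102) = 14 bits


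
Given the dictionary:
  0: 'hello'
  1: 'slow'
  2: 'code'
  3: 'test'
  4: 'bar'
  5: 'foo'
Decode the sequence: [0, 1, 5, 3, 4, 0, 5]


Look up each index in the dictionary:
  0 -> 'hello'
  1 -> 'slow'
  5 -> 'foo'
  3 -> 'test'
  4 -> 'bar'
  0 -> 'hello'
  5 -> 'foo'

Decoded: "hello slow foo test bar hello foo"


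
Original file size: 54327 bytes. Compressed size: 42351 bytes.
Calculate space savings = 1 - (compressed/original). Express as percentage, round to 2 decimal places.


ratio = compressed/original = 42351/54327 = 0.779557
savings = 1 - ratio = 1 - 0.779557 = 0.220443
as a percentage: 0.220443 * 100 = 22.04%

Space savings = 1 - 42351/54327 = 22.04%


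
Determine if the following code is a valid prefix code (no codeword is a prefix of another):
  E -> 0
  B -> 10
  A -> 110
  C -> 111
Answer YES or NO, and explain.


Checking each pair (does one codeword prefix another?):
  E='0' vs B='10': no prefix
  E='0' vs A='110': no prefix
  E='0' vs C='111': no prefix
  B='10' vs E='0': no prefix
  B='10' vs A='110': no prefix
  B='10' vs C='111': no prefix
  A='110' vs E='0': no prefix
  A='110' vs B='10': no prefix
  A='110' vs C='111': no prefix
  C='111' vs E='0': no prefix
  C='111' vs B='10': no prefix
  C='111' vs A='110': no prefix
No violation found over all pairs.

YES -- this is a valid prefix code. No codeword is a prefix of any other codeword.


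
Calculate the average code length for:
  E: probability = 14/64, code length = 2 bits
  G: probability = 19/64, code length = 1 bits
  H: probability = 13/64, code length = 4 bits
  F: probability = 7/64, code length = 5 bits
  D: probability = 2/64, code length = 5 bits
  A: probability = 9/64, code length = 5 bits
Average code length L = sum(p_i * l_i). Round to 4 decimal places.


Weighted contributions p_i * l_i:
  E: (14/64) * 2 = 28/64
  G: (19/64) * 1 = 19/64
  H: (13/64) * 4 = 52/64
  F: (7/64) * 5 = 35/64
  D: (2/64) * 5 = 10/64
  A: (9/64) * 5 = 45/64
Sum = (28 + 19 + 52 + 35 + 10 + 45)/64 = 189/64

L = 189/64 = 2.9531 bits/symbol


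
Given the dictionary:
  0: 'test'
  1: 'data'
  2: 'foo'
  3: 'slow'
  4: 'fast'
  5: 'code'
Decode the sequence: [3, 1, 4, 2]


Look up each index in the dictionary:
  3 -> 'slow'
  1 -> 'data'
  4 -> 'fast'
  2 -> 'foo'

Decoded: "slow data fast foo"


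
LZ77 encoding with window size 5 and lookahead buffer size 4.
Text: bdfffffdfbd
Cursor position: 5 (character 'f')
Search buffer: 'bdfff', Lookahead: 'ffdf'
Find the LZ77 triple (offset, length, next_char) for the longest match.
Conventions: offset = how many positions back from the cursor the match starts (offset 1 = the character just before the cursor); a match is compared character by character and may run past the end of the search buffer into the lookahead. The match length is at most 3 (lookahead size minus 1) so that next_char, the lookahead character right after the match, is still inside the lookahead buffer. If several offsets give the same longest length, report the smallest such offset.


Try each offset into the search buffer:
  offset=1 (pos 4, char 'f'): match length 2
  offset=2 (pos 3, char 'f'): match length 2
  offset=3 (pos 2, char 'f'): match length 2
  offset=4 (pos 1, char 'd'): match length 0
  offset=5 (pos 0, char 'b'): match length 0
Longest match has length 2, found at offsets 1, 2, 3; take the smallest, offset 1.
next_char = character at position 5 + 2 = 7 -> 'd'

Best match: offset=1, length=2 (matching 'ff' starting at position 4)
LZ77 triple: (1, 2, 'd')


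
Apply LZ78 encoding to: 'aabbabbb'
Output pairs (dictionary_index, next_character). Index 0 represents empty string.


LZ78 encoding steps:
Dictionary: {0: ''}
Step 1: w='' (idx 0), next='a' -> output (0, 'a'), add 'a' as idx 1
Step 2: w='a' (idx 1), next='b' -> output (1, 'b'), add 'ab' as idx 2
Step 3: w='' (idx 0), next='b' -> output (0, 'b'), add 'b' as idx 3
Step 4: w='ab' (idx 2), next='b' -> output (2, 'b'), add 'abb' as idx 4
Step 5: w='b' (idx 3), end of input -> output (3, '')


Encoded: [(0, 'a'), (1, 'b'), (0, 'b'), (2, 'b'), (3, '')]


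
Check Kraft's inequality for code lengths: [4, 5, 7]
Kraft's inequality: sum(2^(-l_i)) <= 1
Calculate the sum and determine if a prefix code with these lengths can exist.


Sum = 2^(-4) + 2^(-5) + 2^(-7)
    = 0.0625 + 0.03125 + 0.0078125
    = 13/128 = 0.1015625
Since 0.1015625 <= 1, Kraft's inequality IS satisfied.
A prefix code with these lengths CAN exist.

Kraft sum = 0.1015625. Satisfied.


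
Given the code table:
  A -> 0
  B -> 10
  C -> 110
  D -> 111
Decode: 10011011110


Decoding:
10 -> B
0 -> A
110 -> C
111 -> D
10 -> B


Result: BACDB


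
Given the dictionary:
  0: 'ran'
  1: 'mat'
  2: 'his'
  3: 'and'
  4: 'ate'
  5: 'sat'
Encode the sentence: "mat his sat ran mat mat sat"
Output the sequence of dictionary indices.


Look up each word in the dictionary:
  'mat' -> 1
  'his' -> 2
  'sat' -> 5
  'ran' -> 0
  'mat' -> 1
  'mat' -> 1
  'sat' -> 5

Encoded: [1, 2, 5, 0, 1, 1, 5]


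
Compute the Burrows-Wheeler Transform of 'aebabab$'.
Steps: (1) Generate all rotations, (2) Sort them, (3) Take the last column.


Rotations (sorted):
  0: $aebabab -> last char: b
  1: ab$aebab -> last char: b
  2: abab$aeb -> last char: b
  3: aebabab$ -> last char: $
  4: b$aebaba -> last char: a
  5: bab$aeba -> last char: a
  6: babab$ae -> last char: e
  7: ebabab$a -> last char: a


BWT = bbb$aaea


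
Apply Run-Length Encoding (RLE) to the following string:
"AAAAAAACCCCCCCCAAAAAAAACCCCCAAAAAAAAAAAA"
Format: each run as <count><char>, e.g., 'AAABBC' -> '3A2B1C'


Scanning runs left to right:
  i=0: run of 'A' x 7 -> '7A'
  i=7: run of 'C' x 8 -> '8C'
  i=15: run of 'A' x 8 -> '8A'
  i=23: run of 'C' x 5 -> '5C'
  i=28: run of 'A' x 12 -> '12A'

RLE = 7A8C8A5C12A


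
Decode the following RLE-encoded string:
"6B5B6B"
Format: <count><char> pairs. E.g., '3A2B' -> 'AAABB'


Expanding each <count><char> pair:
  6B -> 'BBBBBB'
  5B -> 'BBBBB'
  6B -> 'BBBBBB'

Decoded = BBBBBBBBBBBBBBBBB


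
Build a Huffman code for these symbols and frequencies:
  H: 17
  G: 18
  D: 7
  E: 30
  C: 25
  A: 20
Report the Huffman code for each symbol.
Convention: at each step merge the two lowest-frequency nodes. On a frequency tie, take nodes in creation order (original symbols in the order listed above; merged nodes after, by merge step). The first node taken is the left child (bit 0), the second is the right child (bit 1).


Huffman tree construction:
Step 1: Merge D(7) + H(17) = 24
Step 2: Merge G(18) + A(20) = 38
Step 3: Merge (D+H)(24) + C(25) = 49
Step 4: Merge E(30) + (G+A)(38) = 68
Step 5: Merge ((D+H)+C)(49) + (E+(G+A))(68) = 117
Read each symbol's code off the tree from the root (left child = 0, right child = 1).

Codes:
  H: 001 (length 3)
  G: 110 (length 3)
  D: 000 (length 3)
  E: 10 (length 2)
  C: 01 (length 2)
  A: 111 (length 3)
Average code length: 296/117 = 2.5299 bits/symbol


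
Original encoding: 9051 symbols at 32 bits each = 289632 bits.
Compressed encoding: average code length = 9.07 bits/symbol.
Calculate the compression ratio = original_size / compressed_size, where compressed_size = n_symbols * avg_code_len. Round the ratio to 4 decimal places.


original_size = n_symbols * orig_bits = 9051 * 32 = 289632 bits
compressed_size = n_symbols * avg_code_len = 9051 * 9.07 = 82092.57 bits
ratio = original_size / compressed_size = 289632 / 82092.57 = 3.5281

Compression ratio = 3.5281


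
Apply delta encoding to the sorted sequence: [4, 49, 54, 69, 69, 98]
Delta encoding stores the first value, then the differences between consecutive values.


First value: 4
Deltas:
  49 - 4 = 45
  54 - 49 = 5
  69 - 54 = 15
  69 - 69 = 0
  98 - 69 = 29


Delta encoded: [4, 45, 5, 15, 0, 29]


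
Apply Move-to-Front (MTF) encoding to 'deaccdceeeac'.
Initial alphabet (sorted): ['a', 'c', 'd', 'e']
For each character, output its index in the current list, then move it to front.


MTF encoding:
'd': index 2 in ['a', 'c', 'd', 'e'] -> ['d', 'a', 'c', 'e']
'e': index 3 in ['d', 'a', 'c', 'e'] -> ['e', 'd', 'a', 'c']
'a': index 2 in ['e', 'd', 'a', 'c'] -> ['a', 'e', 'd', 'c']
'c': index 3 in ['a', 'e', 'd', 'c'] -> ['c', 'a', 'e', 'd']
'c': index 0 in ['c', 'a', 'e', 'd'] -> ['c', 'a', 'e', 'd']
'd': index 3 in ['c', 'a', 'e', 'd'] -> ['d', 'c', 'a', 'e']
'c': index 1 in ['d', 'c', 'a', 'e'] -> ['c', 'd', 'a', 'e']
'e': index 3 in ['c', 'd', 'a', 'e'] -> ['e', 'c', 'd', 'a']
'e': index 0 in ['e', 'c', 'd', 'a'] -> ['e', 'c', 'd', 'a']
'e': index 0 in ['e', 'c', 'd', 'a'] -> ['e', 'c', 'd', 'a']
'a': index 3 in ['e', 'c', 'd', 'a'] -> ['a', 'e', 'c', 'd']
'c': index 2 in ['a', 'e', 'c', 'd'] -> ['c', 'a', 'e', 'd']


Output: [2, 3, 2, 3, 0, 3, 1, 3, 0, 0, 3, 2]


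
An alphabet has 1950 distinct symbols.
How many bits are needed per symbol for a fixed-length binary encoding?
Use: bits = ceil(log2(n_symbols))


log2(1950) = 10.9293
Bracket: 2^10 = 1024 < 1950 <= 2^11 = 2048
So ceil(log2(1950)) = 11

bits = ceil(log2(1950)) = ceil(10.9293) = 11 bits


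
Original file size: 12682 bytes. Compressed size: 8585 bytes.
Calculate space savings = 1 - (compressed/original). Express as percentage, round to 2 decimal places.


ratio = compressed/original = 8585/12682 = 0.676944
savings = 1 - ratio = 1 - 0.676944 = 0.323056
as a percentage: 0.323056 * 100 = 32.31%

Space savings = 1 - 8585/12682 = 32.31%


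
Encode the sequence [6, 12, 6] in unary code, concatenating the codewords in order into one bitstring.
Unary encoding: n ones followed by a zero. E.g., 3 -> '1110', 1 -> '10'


Encode each number as n ones followed by a terminating 0:
  6 -> 1111110 (7 bits)
  12 -> 1111111111110 (13 bits)
  6 -> 1111110 (7 bits)
Total length = 7 + 13 + 7 = 27 bits.

Unary([6, 12, 6]) = 111111011111111111101111110 (27 bits)


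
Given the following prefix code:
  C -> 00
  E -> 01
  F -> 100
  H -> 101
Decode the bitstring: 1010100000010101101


Decoding step by step:
Bits 101 -> H
Bits 01 -> E
Bits 00 -> C
Bits 00 -> C
Bits 00 -> C
Bits 101 -> H
Bits 01 -> E
Bits 101 -> H


Decoded message: HECCCHEH


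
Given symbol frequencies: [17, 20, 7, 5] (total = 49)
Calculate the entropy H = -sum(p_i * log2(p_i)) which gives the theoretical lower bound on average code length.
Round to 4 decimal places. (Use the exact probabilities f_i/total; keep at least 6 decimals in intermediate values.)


Per-symbol terms -p_i * log2(p_i) with p_i = f_i/49:
  p = 17/49 = 0.346939: log2(p) = -1.527247, -p*log2(p) = 0.529861
  p = 20/49 = 0.408163: log2(p) = -1.292782, -p*log2(p) = 0.527666
  p = 7/49 = 0.142857: log2(p) = -2.807355, -p*log2(p) = 0.401051
  p = 5/49 = 0.102041: log2(p) = -3.292782, -p*log2(p) = 0.335998
H = 0.529861 + 0.527666 + 0.401051 + 0.335998 = 1.794576

H = 1.7946 bits/symbol


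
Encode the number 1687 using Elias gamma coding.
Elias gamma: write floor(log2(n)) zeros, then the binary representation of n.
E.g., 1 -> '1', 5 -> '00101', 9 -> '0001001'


num_bits = floor(log2(1687)) + 1 = 11
leading_zeros = num_bits - 1 = 10
binary(1687) = 11010010111

Elias gamma(1687) = '0000000000' + '11010010111' = 000000000011010010111 (21 bits)


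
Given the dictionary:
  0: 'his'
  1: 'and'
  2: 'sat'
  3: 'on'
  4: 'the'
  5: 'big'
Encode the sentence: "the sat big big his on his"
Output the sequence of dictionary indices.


Look up each word in the dictionary:
  'the' -> 4
  'sat' -> 2
  'big' -> 5
  'big' -> 5
  'his' -> 0
  'on' -> 3
  'his' -> 0

Encoded: [4, 2, 5, 5, 0, 3, 0]


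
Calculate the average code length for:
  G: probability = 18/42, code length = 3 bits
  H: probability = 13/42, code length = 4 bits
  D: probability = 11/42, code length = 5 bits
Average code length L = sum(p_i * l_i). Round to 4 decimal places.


Weighted contributions p_i * l_i:
  G: (18/42) * 3 = 54/42
  H: (13/42) * 4 = 52/42
  D: (11/42) * 5 = 55/42
Sum = (54 + 52 + 55)/42 = 161/42

L = 161/42 = 3.8333 bits/symbol


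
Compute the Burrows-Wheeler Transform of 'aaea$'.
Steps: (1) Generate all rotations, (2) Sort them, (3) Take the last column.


Rotations (sorted):
  0: $aaea -> last char: a
  1: a$aae -> last char: e
  2: aaea$ -> last char: $
  3: aea$a -> last char: a
  4: ea$aa -> last char: a


BWT = ae$aa


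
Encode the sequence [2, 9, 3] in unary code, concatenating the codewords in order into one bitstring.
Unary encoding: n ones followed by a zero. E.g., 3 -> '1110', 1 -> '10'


Encode each number as n ones followed by a terminating 0:
  2 -> 110 (3 bits)
  9 -> 1111111110 (10 bits)
  3 -> 1110 (4 bits)
Total length = 3 + 10 + 4 = 17 bits.

Unary([2, 9, 3]) = 11011111111101110 (17 bits)


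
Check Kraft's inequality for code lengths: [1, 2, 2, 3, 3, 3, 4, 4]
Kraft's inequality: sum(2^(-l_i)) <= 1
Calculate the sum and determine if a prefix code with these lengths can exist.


Sum = 2^(-1) + 2^(-2) + 2^(-2) + 2^(-3) + 2^(-3) + 2^(-3) + 2^(-4) + 2^(-4)
    = 0.5 + 0.25 + 0.25 + 0.125 + 0.125 + 0.125 + 0.0625 + 0.0625
    = 24/16 = 1.5
Since 1.5 > 1, Kraft's inequality is NOT satisfied.
A prefix code with these lengths CANNOT exist.

Kraft sum = 1.5. Not satisfied.


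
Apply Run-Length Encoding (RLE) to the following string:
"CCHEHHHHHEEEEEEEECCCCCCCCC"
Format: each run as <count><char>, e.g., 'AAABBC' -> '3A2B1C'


Scanning runs left to right:
  i=0: run of 'C' x 2 -> '2C'
  i=2: run of 'H' x 1 -> '1H'
  i=3: run of 'E' x 1 -> '1E'
  i=4: run of 'H' x 5 -> '5H'
  i=9: run of 'E' x 8 -> '8E'
  i=17: run of 'C' x 9 -> '9C'

RLE = 2C1H1E5H8E9C


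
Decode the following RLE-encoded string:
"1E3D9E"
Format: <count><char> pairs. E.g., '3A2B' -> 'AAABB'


Expanding each <count><char> pair:
  1E -> 'E'
  3D -> 'DDD'
  9E -> 'EEEEEEEEE'

Decoded = EDDDEEEEEEEEE


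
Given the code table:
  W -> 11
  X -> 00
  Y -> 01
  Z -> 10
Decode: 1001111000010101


Decoding:
10 -> Z
01 -> Y
11 -> W
10 -> Z
00 -> X
01 -> Y
01 -> Y
01 -> Y


Result: ZYWZXYYY


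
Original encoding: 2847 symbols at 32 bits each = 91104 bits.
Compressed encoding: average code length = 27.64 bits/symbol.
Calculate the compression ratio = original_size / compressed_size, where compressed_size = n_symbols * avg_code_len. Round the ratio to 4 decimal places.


original_size = n_symbols * orig_bits = 2847 * 32 = 91104 bits
compressed_size = n_symbols * avg_code_len = 2847 * 27.64 = 78691.08 bits
ratio = original_size / compressed_size = 91104 / 78691.08 = 1.1577

Compression ratio = 1.1577


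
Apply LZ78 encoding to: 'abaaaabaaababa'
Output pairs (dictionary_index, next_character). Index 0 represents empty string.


LZ78 encoding steps:
Dictionary: {0: ''}
Step 1: w='' (idx 0), next='a' -> output (0, 'a'), add 'a' as idx 1
Step 2: w='' (idx 0), next='b' -> output (0, 'b'), add 'b' as idx 2
Step 3: w='a' (idx 1), next='a' -> output (1, 'a'), add 'aa' as idx 3
Step 4: w='aa' (idx 3), next='b' -> output (3, 'b'), add 'aab' as idx 4
Step 5: w='aa' (idx 3), next='a' -> output (3, 'a'), add 'aaa' as idx 5
Step 6: w='b' (idx 2), next='a' -> output (2, 'a'), add 'ba' as idx 6
Step 7: w='ba' (idx 6), end of input -> output (6, '')


Encoded: [(0, 'a'), (0, 'b'), (1, 'a'), (3, 'b'), (3, 'a'), (2, 'a'), (6, '')]


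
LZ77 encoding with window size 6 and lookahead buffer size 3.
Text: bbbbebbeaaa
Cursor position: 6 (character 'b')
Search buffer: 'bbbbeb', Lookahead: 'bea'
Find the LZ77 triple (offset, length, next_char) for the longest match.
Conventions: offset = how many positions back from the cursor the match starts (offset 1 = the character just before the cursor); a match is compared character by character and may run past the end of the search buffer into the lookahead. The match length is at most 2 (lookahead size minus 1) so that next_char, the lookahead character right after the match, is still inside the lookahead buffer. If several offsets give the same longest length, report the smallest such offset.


Try each offset into the search buffer:
  offset=1 (pos 5, char 'b'): match length 1
  offset=2 (pos 4, char 'e'): match length 0
  offset=3 (pos 3, char 'b'): match length 2
  offset=4 (pos 2, char 'b'): match length 1
  offset=5 (pos 1, char 'b'): match length 1
  offset=6 (pos 0, char 'b'): match length 1
Longest match has length 2 at offset 3.
next_char = character at position 6 + 2 = 8 -> 'a'

Best match: offset=3, length=2 (matching 'be' starting at position 3)
LZ77 triple: (3, 2, 'a')


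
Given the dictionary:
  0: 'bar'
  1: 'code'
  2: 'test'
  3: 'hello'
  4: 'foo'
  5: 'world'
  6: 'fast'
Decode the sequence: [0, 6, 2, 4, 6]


Look up each index in the dictionary:
  0 -> 'bar'
  6 -> 'fast'
  2 -> 'test'
  4 -> 'foo'
  6 -> 'fast'

Decoded: "bar fast test foo fast"


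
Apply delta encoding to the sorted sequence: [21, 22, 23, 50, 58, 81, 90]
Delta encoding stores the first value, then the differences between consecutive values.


First value: 21
Deltas:
  22 - 21 = 1
  23 - 22 = 1
  50 - 23 = 27
  58 - 50 = 8
  81 - 58 = 23
  90 - 81 = 9


Delta encoded: [21, 1, 1, 27, 8, 23, 9]


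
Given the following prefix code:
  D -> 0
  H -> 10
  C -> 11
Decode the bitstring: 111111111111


Decoding step by step:
Bits 11 -> C
Bits 11 -> C
Bits 11 -> C
Bits 11 -> C
Bits 11 -> C
Bits 11 -> C


Decoded message: CCCCCC


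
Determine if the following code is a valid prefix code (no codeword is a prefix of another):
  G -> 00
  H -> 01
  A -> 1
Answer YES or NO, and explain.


Checking each pair (does one codeword prefix another?):
  G='00' vs H='01': no prefix
  G='00' vs A='1': no prefix
  H='01' vs G='00': no prefix
  H='01' vs A='1': no prefix
  A='1' vs G='00': no prefix
  A='1' vs H='01': no prefix
No violation found over all pairs.

YES -- this is a valid prefix code. No codeword is a prefix of any other codeword.


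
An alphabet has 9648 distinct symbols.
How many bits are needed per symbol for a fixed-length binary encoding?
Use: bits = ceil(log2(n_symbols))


log2(9648) = 13.236
Bracket: 2^13 = 8192 < 9648 <= 2^14 = 16384
So ceil(log2(9648)) = 14

bits = ceil(log2(9648)) = ceil(13.236) = 14 bits


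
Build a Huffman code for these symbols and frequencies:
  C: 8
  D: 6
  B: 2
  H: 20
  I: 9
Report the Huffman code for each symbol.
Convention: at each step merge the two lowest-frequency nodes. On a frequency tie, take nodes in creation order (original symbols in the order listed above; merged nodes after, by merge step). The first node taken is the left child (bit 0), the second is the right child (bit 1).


Huffman tree construction:
Step 1: Merge B(2) + D(6) = 8
Step 2: Merge C(8) + (B+D)(8) = 16
Step 3: Merge I(9) + (C+(B+D))(16) = 25
Step 4: Merge H(20) + (I+(C+(B+D)))(25) = 45
Read each symbol's code off the tree from the root (left child = 0, right child = 1).

Codes:
  C: 110 (length 3)
  D: 1111 (length 4)
  B: 1110 (length 4)
  H: 0 (length 1)
  I: 10 (length 2)
Average code length: 94/45 = 2.0889 bits/symbol


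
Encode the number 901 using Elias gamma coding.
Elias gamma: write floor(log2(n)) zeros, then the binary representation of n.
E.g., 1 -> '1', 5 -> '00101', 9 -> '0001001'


num_bits = floor(log2(901)) + 1 = 10
leading_zeros = num_bits - 1 = 9
binary(901) = 1110000101

Elias gamma(901) = '000000000' + '1110000101' = 0000000001110000101 (19 bits)


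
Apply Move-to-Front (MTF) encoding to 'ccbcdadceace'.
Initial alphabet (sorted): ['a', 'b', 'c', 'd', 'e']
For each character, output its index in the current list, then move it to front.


MTF encoding:
'c': index 2 in ['a', 'b', 'c', 'd', 'e'] -> ['c', 'a', 'b', 'd', 'e']
'c': index 0 in ['c', 'a', 'b', 'd', 'e'] -> ['c', 'a', 'b', 'd', 'e']
'b': index 2 in ['c', 'a', 'b', 'd', 'e'] -> ['b', 'c', 'a', 'd', 'e']
'c': index 1 in ['b', 'c', 'a', 'd', 'e'] -> ['c', 'b', 'a', 'd', 'e']
'd': index 3 in ['c', 'b', 'a', 'd', 'e'] -> ['d', 'c', 'b', 'a', 'e']
'a': index 3 in ['d', 'c', 'b', 'a', 'e'] -> ['a', 'd', 'c', 'b', 'e']
'd': index 1 in ['a', 'd', 'c', 'b', 'e'] -> ['d', 'a', 'c', 'b', 'e']
'c': index 2 in ['d', 'a', 'c', 'b', 'e'] -> ['c', 'd', 'a', 'b', 'e']
'e': index 4 in ['c', 'd', 'a', 'b', 'e'] -> ['e', 'c', 'd', 'a', 'b']
'a': index 3 in ['e', 'c', 'd', 'a', 'b'] -> ['a', 'e', 'c', 'd', 'b']
'c': index 2 in ['a', 'e', 'c', 'd', 'b'] -> ['c', 'a', 'e', 'd', 'b']
'e': index 2 in ['c', 'a', 'e', 'd', 'b'] -> ['e', 'c', 'a', 'd', 'b']


Output: [2, 0, 2, 1, 3, 3, 1, 2, 4, 3, 2, 2]


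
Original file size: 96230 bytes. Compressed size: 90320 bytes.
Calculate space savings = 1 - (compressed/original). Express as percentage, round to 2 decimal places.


ratio = compressed/original = 90320/96230 = 0.938585
savings = 1 - ratio = 1 - 0.938585 = 0.061415
as a percentage: 0.061415 * 100 = 6.14%

Space savings = 1 - 90320/96230 = 6.14%


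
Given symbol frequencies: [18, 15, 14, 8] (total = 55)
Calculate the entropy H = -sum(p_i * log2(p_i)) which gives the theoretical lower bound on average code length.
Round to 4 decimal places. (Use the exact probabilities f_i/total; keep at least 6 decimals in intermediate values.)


Per-symbol terms -p_i * log2(p_i) with p_i = f_i/55:
  p = 18/55 = 0.327273: log2(p) = -1.611435, -p*log2(p) = 0.527379
  p = 15/55 = 0.272727: log2(p) = -1.874469, -p*log2(p) = 0.511219
  p = 14/55 = 0.254545: log2(p) = -1.974005, -p*log2(p) = 0.502474
  p = 8/55 = 0.145455: log2(p) = -2.781360, -p*log2(p) = 0.404561
H = 0.527379 + 0.511219 + 0.502474 + 0.404561 = 1.945633

H = 1.9456 bits/symbol


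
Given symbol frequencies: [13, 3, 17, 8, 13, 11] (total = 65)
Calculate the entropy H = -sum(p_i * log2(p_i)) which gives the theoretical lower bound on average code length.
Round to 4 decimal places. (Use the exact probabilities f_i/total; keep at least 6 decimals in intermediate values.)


Per-symbol terms -p_i * log2(p_i) with p_i = f_i/65:
  p = 13/65 = 0.200000: log2(p) = -2.321928, -p*log2(p) = 0.464386
  p = 3/65 = 0.046154: log2(p) = -4.437405, -p*log2(p) = 0.204803
  p = 17/65 = 0.261538: log2(p) = -1.934905, -p*log2(p) = 0.506052
  p = 8/65 = 0.123077: log2(p) = -3.022368, -p*log2(p) = 0.371984
  p = 13/65 = 0.200000: log2(p) = -2.321928, -p*log2(p) = 0.464386
  p = 11/65 = 0.169231: log2(p) = -2.562936, -p*log2(p) = 0.433728
H = 0.464386 + 0.204803 + 0.506052 + 0.371984 + 0.464386 + 0.433728 = 2.445339

H = 2.4453 bits/symbol


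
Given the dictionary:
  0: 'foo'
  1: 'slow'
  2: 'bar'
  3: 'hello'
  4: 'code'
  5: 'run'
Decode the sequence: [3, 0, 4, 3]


Look up each index in the dictionary:
  3 -> 'hello'
  0 -> 'foo'
  4 -> 'code'
  3 -> 'hello'

Decoded: "hello foo code hello"


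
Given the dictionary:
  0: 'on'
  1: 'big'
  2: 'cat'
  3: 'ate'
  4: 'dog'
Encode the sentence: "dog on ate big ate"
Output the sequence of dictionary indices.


Look up each word in the dictionary:
  'dog' -> 4
  'on' -> 0
  'ate' -> 3
  'big' -> 1
  'ate' -> 3

Encoded: [4, 0, 3, 1, 3]


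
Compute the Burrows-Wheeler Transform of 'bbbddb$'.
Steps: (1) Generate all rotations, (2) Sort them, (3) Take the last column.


Rotations (sorted):
  0: $bbbddb -> last char: b
  1: b$bbbdd -> last char: d
  2: bbbddb$ -> last char: $
  3: bbddb$b -> last char: b
  4: bddb$bb -> last char: b
  5: db$bbbd -> last char: d
  6: ddb$bbb -> last char: b


BWT = bd$bbdb


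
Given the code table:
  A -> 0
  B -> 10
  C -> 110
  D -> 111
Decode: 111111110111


Decoding:
111 -> D
111 -> D
110 -> C
111 -> D


Result: DDCD


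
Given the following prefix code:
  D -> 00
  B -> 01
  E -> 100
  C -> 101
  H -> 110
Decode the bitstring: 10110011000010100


Decoding step by step:
Bits 101 -> C
Bits 100 -> E
Bits 110 -> H
Bits 00 -> D
Bits 01 -> B
Bits 01 -> B
Bits 00 -> D


Decoded message: CEHDBBD


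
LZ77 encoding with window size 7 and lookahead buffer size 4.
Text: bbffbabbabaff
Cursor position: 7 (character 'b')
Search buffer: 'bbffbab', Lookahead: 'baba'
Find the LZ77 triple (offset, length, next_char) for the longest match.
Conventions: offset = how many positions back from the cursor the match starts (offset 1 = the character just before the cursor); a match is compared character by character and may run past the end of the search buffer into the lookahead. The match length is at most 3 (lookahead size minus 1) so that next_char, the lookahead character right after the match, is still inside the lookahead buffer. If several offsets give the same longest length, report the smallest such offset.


Try each offset into the search buffer:
  offset=1 (pos 6, char 'b'): match length 1
  offset=2 (pos 5, char 'a'): match length 0
  offset=3 (pos 4, char 'b'): match length 3
  offset=4 (pos 3, char 'f'): match length 0
  offset=5 (pos 2, char 'f'): match length 0
  offset=6 (pos 1, char 'b'): match length 1
  offset=7 (pos 0, char 'b'): match length 1
Longest match has length 3 at offset 3.
next_char = character at position 7 + 3 = 10 -> 'a'

Best match: offset=3, length=3 (matching 'bab' starting at position 4)
LZ77 triple: (3, 3, 'a')


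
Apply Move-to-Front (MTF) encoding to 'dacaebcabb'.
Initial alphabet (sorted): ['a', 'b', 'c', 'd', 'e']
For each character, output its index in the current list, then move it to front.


MTF encoding:
'd': index 3 in ['a', 'b', 'c', 'd', 'e'] -> ['d', 'a', 'b', 'c', 'e']
'a': index 1 in ['d', 'a', 'b', 'c', 'e'] -> ['a', 'd', 'b', 'c', 'e']
'c': index 3 in ['a', 'd', 'b', 'c', 'e'] -> ['c', 'a', 'd', 'b', 'e']
'a': index 1 in ['c', 'a', 'd', 'b', 'e'] -> ['a', 'c', 'd', 'b', 'e']
'e': index 4 in ['a', 'c', 'd', 'b', 'e'] -> ['e', 'a', 'c', 'd', 'b']
'b': index 4 in ['e', 'a', 'c', 'd', 'b'] -> ['b', 'e', 'a', 'c', 'd']
'c': index 3 in ['b', 'e', 'a', 'c', 'd'] -> ['c', 'b', 'e', 'a', 'd']
'a': index 3 in ['c', 'b', 'e', 'a', 'd'] -> ['a', 'c', 'b', 'e', 'd']
'b': index 2 in ['a', 'c', 'b', 'e', 'd'] -> ['b', 'a', 'c', 'e', 'd']
'b': index 0 in ['b', 'a', 'c', 'e', 'd'] -> ['b', 'a', 'c', 'e', 'd']


Output: [3, 1, 3, 1, 4, 4, 3, 3, 2, 0]


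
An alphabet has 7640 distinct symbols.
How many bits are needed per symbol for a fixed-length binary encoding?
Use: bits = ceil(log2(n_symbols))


log2(7640) = 12.8994
Bracket: 2^12 = 4096 < 7640 <= 2^13 = 8192
So ceil(log2(7640)) = 13

bits = ceil(log2(7640)) = ceil(12.8994) = 13 bits


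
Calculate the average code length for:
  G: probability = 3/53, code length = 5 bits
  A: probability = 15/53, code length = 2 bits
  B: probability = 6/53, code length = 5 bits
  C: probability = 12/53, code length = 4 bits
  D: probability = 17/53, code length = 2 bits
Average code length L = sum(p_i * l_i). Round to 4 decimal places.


Weighted contributions p_i * l_i:
  G: (3/53) * 5 = 15/53
  A: (15/53) * 2 = 30/53
  B: (6/53) * 5 = 30/53
  C: (12/53) * 4 = 48/53
  D: (17/53) * 2 = 34/53
Sum = (15 + 30 + 30 + 48 + 34)/53 = 157/53

L = 157/53 = 2.9623 bits/symbol


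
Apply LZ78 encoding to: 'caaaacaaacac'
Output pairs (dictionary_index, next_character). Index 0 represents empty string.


LZ78 encoding steps:
Dictionary: {0: ''}
Step 1: w='' (idx 0), next='c' -> output (0, 'c'), add 'c' as idx 1
Step 2: w='' (idx 0), next='a' -> output (0, 'a'), add 'a' as idx 2
Step 3: w='a' (idx 2), next='a' -> output (2, 'a'), add 'aa' as idx 3
Step 4: w='a' (idx 2), next='c' -> output (2, 'c'), add 'ac' as idx 4
Step 5: w='aa' (idx 3), next='a' -> output (3, 'a'), add 'aaa' as idx 5
Step 6: w='c' (idx 1), next='a' -> output (1, 'a'), add 'ca' as idx 6
Step 7: w='c' (idx 1), end of input -> output (1, '')


Encoded: [(0, 'c'), (0, 'a'), (2, 'a'), (2, 'c'), (3, 'a'), (1, 'a'), (1, '')]


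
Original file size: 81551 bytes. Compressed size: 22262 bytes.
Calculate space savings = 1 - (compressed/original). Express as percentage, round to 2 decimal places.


ratio = compressed/original = 22262/81551 = 0.272983
savings = 1 - ratio = 1 - 0.272983 = 0.727017
as a percentage: 0.727017 * 100 = 72.7%

Space savings = 1 - 22262/81551 = 72.7%


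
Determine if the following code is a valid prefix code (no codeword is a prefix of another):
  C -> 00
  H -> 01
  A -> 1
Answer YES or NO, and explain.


Checking each pair (does one codeword prefix another?):
  C='00' vs H='01': no prefix
  C='00' vs A='1': no prefix
  H='01' vs C='00': no prefix
  H='01' vs A='1': no prefix
  A='1' vs C='00': no prefix
  A='1' vs H='01': no prefix
No violation found over all pairs.

YES -- this is a valid prefix code. No codeword is a prefix of any other codeword.


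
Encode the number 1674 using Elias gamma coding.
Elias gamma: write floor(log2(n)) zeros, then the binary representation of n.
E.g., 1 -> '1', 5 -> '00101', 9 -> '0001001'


num_bits = floor(log2(1674)) + 1 = 11
leading_zeros = num_bits - 1 = 10
binary(1674) = 11010001010

Elias gamma(1674) = '0000000000' + '11010001010' = 000000000011010001010 (21 bits)


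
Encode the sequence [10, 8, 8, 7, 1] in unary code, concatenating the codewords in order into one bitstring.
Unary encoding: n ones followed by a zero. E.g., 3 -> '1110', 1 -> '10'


Encode each number as n ones followed by a terminating 0:
  10 -> 11111111110 (11 bits)
  8 -> 111111110 (9 bits)
  8 -> 111111110 (9 bits)
  7 -> 11111110 (8 bits)
  1 -> 10 (2 bits)
Total length = 11 + 9 + 9 + 8 + 2 = 39 bits.

Unary([10, 8, 8, 7, 1]) = 111111111101111111101111111101111111010 (39 bits)


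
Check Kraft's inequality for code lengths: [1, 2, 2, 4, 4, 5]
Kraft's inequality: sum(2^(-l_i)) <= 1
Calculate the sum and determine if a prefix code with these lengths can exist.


Sum = 2^(-1) + 2^(-2) + 2^(-2) + 2^(-4) + 2^(-4) + 2^(-5)
    = 0.5 + 0.25 + 0.25 + 0.0625 + 0.0625 + 0.03125
    = 37/32 = 1.15625
Since 1.15625 > 1, Kraft's inequality is NOT satisfied.
A prefix code with these lengths CANNOT exist.

Kraft sum = 1.15625. Not satisfied.


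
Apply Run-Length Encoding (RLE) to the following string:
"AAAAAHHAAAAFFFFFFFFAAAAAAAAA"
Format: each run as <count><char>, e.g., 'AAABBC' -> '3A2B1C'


Scanning runs left to right:
  i=0: run of 'A' x 5 -> '5A'
  i=5: run of 'H' x 2 -> '2H'
  i=7: run of 'A' x 4 -> '4A'
  i=11: run of 'F' x 8 -> '8F'
  i=19: run of 'A' x 9 -> '9A'

RLE = 5A2H4A8F9A


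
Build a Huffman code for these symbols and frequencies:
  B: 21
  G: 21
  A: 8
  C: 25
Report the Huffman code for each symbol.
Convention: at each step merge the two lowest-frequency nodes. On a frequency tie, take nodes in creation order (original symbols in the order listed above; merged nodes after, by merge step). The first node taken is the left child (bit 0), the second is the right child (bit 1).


Huffman tree construction:
Step 1: Merge A(8) + B(21) = 29
Step 2: Merge G(21) + C(25) = 46
Step 3: Merge (A+B)(29) + (G+C)(46) = 75
Read each symbol's code off the tree from the root (left child = 0, right child = 1).

Codes:
  B: 01 (length 2)
  G: 10 (length 2)
  A: 00 (length 2)
  C: 11 (length 2)
Average code length: 150/75 = 2.0000 bits/symbol


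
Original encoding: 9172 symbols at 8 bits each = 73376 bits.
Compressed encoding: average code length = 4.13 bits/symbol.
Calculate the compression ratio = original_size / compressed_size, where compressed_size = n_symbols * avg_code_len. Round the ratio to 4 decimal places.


original_size = n_symbols * orig_bits = 9172 * 8 = 73376 bits
compressed_size = n_symbols * avg_code_len = 9172 * 4.13 = 37880.36 bits
ratio = original_size / compressed_size = 73376 / 37880.36 = 1.937

Compression ratio = 1.937


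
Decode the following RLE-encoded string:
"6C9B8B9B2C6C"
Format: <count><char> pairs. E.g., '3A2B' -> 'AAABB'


Expanding each <count><char> pair:
  6C -> 'CCCCCC'
  9B -> 'BBBBBBBBB'
  8B -> 'BBBBBBBB'
  9B -> 'BBBBBBBBB'
  2C -> 'CC'
  6C -> 'CCCCCC'

Decoded = CCCCCCBBBBBBBBBBBBBBBBBBBBBBBBBBCCCCCCCC


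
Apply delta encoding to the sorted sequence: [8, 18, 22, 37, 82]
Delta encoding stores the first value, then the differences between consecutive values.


First value: 8
Deltas:
  18 - 8 = 10
  22 - 18 = 4
  37 - 22 = 15
  82 - 37 = 45


Delta encoded: [8, 10, 4, 15, 45]


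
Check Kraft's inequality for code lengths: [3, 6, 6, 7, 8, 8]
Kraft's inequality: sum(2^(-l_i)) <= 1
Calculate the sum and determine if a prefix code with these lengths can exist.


Sum = 2^(-3) + 2^(-6) + 2^(-6) + 2^(-7) + 2^(-8) + 2^(-8)
    = 0.125 + 0.015625 + 0.015625 + 0.0078125 + 0.00390625 + 0.00390625
    = 44/256 = 0.171875
Since 0.171875 <= 1, Kraft's inequality IS satisfied.
A prefix code with these lengths CAN exist.

Kraft sum = 0.171875. Satisfied.


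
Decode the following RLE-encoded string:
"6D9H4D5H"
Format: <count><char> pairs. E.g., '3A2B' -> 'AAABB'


Expanding each <count><char> pair:
  6D -> 'DDDDDD'
  9H -> 'HHHHHHHHH'
  4D -> 'DDDD'
  5H -> 'HHHHH'

Decoded = DDDDDDHHHHHHHHHDDDDHHHHH


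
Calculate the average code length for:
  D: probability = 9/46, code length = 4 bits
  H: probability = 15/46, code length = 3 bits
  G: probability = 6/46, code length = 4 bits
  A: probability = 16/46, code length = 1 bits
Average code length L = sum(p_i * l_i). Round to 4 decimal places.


Weighted contributions p_i * l_i:
  D: (9/46) * 4 = 36/46
  H: (15/46) * 3 = 45/46
  G: (6/46) * 4 = 24/46
  A: (16/46) * 1 = 16/46
Sum = (36 + 45 + 24 + 16)/46 = 121/46

L = 121/46 = 2.6304 bits/symbol


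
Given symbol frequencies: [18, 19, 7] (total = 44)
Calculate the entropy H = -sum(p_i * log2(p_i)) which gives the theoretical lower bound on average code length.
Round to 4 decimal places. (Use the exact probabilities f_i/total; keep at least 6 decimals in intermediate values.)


Per-symbol terms -p_i * log2(p_i) with p_i = f_i/44:
  p = 18/44 = 0.409091: log2(p) = -1.289507, -p*log2(p) = 0.527525
  p = 19/44 = 0.431818: log2(p) = -1.211504, -p*log2(p) = 0.523149
  p = 7/44 = 0.159091: log2(p) = -2.652077, -p*log2(p) = 0.421921
H = 0.527525 + 0.523149 + 0.421921 = 1.472595

H = 1.4726 bits/symbol


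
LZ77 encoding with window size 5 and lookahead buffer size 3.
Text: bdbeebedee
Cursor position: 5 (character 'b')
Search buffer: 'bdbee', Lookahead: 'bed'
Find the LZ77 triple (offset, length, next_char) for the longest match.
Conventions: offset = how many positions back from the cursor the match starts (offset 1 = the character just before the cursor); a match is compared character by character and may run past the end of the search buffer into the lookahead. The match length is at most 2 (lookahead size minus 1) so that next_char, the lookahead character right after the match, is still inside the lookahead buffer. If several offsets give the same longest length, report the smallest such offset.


Try each offset into the search buffer:
  offset=1 (pos 4, char 'e'): match length 0
  offset=2 (pos 3, char 'e'): match length 0
  offset=3 (pos 2, char 'b'): match length 2
  offset=4 (pos 1, char 'd'): match length 0
  offset=5 (pos 0, char 'b'): match length 1
Longest match has length 2 at offset 3.
next_char = character at position 5 + 2 = 7 -> 'd'

Best match: offset=3, length=2 (matching 'be' starting at position 2)
LZ77 triple: (3, 2, 'd')


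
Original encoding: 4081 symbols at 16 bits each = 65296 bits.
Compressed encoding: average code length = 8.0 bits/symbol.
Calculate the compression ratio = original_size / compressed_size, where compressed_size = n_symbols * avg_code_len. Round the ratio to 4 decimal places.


original_size = n_symbols * orig_bits = 4081 * 16 = 65296 bits
compressed_size = n_symbols * avg_code_len = 4081 * 8.0 = 32648.0 bits
ratio = original_size / compressed_size = 65296 / 32648.0 = 2.0

Compression ratio = 2.0


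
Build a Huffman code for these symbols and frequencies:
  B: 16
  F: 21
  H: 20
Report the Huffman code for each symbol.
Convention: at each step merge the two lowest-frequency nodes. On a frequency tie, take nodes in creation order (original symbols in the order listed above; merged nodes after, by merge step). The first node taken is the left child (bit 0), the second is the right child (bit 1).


Huffman tree construction:
Step 1: Merge B(16) + H(20) = 36
Step 2: Merge F(21) + (B+H)(36) = 57
Read each symbol's code off the tree from the root (left child = 0, right child = 1).

Codes:
  B: 10 (length 2)
  F: 0 (length 1)
  H: 11 (length 2)
Average code length: 93/57 = 1.6316 bits/symbol


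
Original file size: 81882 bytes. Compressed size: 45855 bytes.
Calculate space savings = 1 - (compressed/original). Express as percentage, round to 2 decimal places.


ratio = compressed/original = 45855/81882 = 0.560013
savings = 1 - ratio = 1 - 0.560013 = 0.439987
as a percentage: 0.439987 * 100 = 44.0%

Space savings = 1 - 45855/81882 = 44.0%
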